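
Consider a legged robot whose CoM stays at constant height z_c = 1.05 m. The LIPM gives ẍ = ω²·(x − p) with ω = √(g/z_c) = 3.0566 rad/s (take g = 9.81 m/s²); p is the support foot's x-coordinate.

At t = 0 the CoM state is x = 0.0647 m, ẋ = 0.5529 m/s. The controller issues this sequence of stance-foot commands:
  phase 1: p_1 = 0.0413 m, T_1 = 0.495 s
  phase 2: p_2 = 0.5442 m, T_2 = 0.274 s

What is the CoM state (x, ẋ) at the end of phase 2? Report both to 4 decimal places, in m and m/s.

phase 1: p=0.0413, T=0.495, ωT=1.513017, cosh=2.380327, sinh=2.160082; start (x,ẋ)=(0.064700, 0.552900) → end (x,ẋ)=(0.487731, 1.470581)
phase 2: p=0.5442, T=0.274, ωT=0.837508, cosh=1.371695, sinh=0.938908; start (x,ẋ)=(0.487731, 1.470581) → end (x,ẋ)=(0.918466, 1.855131)

x = 0.9185, ẋ = 1.8551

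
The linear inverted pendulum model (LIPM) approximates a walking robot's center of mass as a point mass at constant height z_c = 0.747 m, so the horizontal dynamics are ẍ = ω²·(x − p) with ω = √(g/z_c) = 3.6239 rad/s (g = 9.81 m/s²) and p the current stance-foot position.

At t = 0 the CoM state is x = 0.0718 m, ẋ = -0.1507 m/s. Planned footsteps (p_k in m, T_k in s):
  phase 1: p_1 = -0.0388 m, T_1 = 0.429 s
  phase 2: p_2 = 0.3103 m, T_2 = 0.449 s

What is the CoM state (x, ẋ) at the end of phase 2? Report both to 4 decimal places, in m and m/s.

phase 1: p=-0.0388, T=0.429, ωT=1.554653, cosh=2.472353, sinh=2.261091; start (x,ẋ)=(0.071800, -0.150700) → end (x,ẋ)=(0.140615, 0.533669)
phase 2: p=0.3103, T=0.449, ωT=1.627131, cosh=2.642873, sinh=2.446380; start (x,ẋ)=(0.140615, 0.533669) → end (x,ẋ)=(0.222107, -0.093914)

x = 0.2221, ẋ = -0.0939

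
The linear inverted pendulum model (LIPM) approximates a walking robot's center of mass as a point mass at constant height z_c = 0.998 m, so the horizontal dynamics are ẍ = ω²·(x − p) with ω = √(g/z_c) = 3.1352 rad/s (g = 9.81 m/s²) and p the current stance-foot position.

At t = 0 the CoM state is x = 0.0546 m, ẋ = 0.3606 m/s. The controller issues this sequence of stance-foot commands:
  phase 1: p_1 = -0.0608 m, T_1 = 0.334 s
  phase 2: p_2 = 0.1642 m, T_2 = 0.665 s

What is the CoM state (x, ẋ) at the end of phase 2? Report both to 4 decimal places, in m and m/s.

phase 1: p=-0.0608, T=0.334, ωT=1.047157, cosh=1.600236, sinh=1.249302; start (x,ẋ)=(0.054600, 0.360600) → end (x,ẋ)=(0.267558, 1.029045)
phase 2: p=0.1642, T=0.665, ωT=2.084908, cosh=4.084085, sinh=3.959766; start (x,ẋ)=(0.267558, 1.029045) → end (x,ẋ)=(1.886008, 5.485858)

x = 1.8860, ẋ = 5.4859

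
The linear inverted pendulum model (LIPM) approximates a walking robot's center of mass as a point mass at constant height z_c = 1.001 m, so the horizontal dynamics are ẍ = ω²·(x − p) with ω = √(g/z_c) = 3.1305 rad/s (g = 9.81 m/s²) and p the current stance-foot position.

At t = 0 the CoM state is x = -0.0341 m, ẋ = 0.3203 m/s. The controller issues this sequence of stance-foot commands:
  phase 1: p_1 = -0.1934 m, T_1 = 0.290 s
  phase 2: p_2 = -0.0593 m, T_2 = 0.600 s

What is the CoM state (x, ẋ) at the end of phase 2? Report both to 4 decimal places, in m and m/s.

x = 1.6150, ẋ = 5.2947

phase 1: p=-0.1934, T=0.290, ωT=0.907845, cosh=1.441184, sinh=1.037791; start (x,ẋ)=(-0.034100, 0.320300) → end (x,ẋ)=(0.142363, 0.979146)
phase 2: p=-0.0593, T=0.600, ωT=1.878300, cosh=3.347612, sinh=3.194762; start (x,ẋ)=(0.142363, 0.979146) → end (x,ẋ)=(1.615035, 5.294673)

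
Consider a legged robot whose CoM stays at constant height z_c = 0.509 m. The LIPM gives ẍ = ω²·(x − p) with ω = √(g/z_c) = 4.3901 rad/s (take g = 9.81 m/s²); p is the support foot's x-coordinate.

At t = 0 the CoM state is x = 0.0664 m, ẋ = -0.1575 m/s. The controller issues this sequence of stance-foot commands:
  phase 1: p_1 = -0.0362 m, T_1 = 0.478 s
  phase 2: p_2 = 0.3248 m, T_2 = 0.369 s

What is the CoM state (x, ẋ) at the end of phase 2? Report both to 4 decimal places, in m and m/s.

phase 1: p=-0.0362, T=0.478, ωT=2.098468, cosh=4.138156, sinh=4.015512; start (x,ẋ)=(0.066400, -0.157500) → end (x,ẋ)=(0.244314, 1.156924)
phase 2: p=0.3248, T=0.369, ωT=1.619947, cosh=2.625366, sinh=2.427456; start (x,ẋ)=(0.244314, 1.156924) → end (x,ẋ)=(0.753202, 2.179623)

x = 0.7532, ẋ = 2.1796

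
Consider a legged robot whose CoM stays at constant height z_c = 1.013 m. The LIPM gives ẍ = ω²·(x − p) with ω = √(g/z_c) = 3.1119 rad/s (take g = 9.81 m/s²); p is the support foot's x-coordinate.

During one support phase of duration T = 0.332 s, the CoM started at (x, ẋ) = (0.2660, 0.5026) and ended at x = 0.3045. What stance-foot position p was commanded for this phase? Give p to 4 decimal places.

p = 0.5399

ωT = 3.1119·0.332 = 1.033151; cosh(ωT) = 1.582895, sinh(ωT) = 1.227011
x(T) = p + (x₀−p)·cosh(ωT) + (ẋ₀/ω)·sinh(ωT) ⇒ p·(1 − cosh) = x(T) − x₀·cosh − (ẋ₀/ω)·sinh
numerator   = 0.3045 − (0.2660)·1.582895 − (0.5026/3.1119)·1.227011 = -0.314723
denominator = 1 − 1.582895 = -0.582895
p = -0.314723 / -0.582895 = 0.5399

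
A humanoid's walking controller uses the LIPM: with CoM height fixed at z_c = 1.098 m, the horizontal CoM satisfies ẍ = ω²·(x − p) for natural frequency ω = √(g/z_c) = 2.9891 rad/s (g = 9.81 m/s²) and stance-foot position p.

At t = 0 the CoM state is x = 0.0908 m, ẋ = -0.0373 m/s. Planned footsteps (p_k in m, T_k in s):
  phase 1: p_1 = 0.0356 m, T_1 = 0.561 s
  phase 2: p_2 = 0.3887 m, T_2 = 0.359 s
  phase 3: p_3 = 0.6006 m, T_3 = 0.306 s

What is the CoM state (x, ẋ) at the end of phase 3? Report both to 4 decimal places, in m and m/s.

phase 1: p=0.0356, T=0.561, ωT=1.676885, cosh=2.767912, sinh=2.580957; start (x,ẋ)=(0.090800, -0.037300) → end (x,ẋ)=(0.156182, 0.322610)
phase 2: p=0.3887, T=0.359, ωT=1.073087, cosh=1.633172, sinh=1.291221; start (x,ẋ)=(0.156182, 0.322610) → end (x,ẋ)=(0.148318, -0.370546)
phase 3: p=0.6006, T=0.306, ωT=0.914665, cosh=1.448294, sinh=1.047643; start (x,ẋ)=(0.148318, -0.370546) → end (x,ẋ)=(-0.184310, -1.952986)

x = -0.1843, ẋ = -1.9530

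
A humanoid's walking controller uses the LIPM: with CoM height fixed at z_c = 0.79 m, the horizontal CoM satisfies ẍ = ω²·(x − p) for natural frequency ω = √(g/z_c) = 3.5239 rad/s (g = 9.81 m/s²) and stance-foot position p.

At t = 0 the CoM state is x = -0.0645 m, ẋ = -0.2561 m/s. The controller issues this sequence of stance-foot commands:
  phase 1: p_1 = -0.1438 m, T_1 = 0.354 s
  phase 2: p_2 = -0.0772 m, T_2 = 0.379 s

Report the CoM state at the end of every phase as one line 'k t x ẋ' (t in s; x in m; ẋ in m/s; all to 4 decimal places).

phase 1: p=-0.1438, T=0.354, ωT=1.247461, cosh=1.884362, sinh=1.597129; start (x,ẋ)=(-0.064500, -0.256100) → end (x,ẋ)=(-0.110442, -0.036275)
phase 2: p=-0.0772, T=0.379, ωT=1.335558, cosh=2.032564, sinh=1.769553; start (x,ẋ)=(-0.110442, -0.036275) → end (x,ẋ)=(-0.162982, -0.281017)

1 0.3540 -0.1104 -0.0363
2 0.7330 -0.1630 -0.2810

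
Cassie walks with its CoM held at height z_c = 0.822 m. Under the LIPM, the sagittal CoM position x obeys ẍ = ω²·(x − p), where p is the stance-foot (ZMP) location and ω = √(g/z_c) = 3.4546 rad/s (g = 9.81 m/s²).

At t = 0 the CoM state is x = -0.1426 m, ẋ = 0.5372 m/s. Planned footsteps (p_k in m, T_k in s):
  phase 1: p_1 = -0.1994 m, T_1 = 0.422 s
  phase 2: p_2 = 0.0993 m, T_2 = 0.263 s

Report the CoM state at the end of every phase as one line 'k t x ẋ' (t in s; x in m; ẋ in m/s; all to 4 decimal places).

1 0.4220 0.2452 1.6153
2 0.6850 0.7954 2.8528

phase 1: p=-0.1994, T=0.422, ωT=1.457841, cosh=2.264706, sinh=2.031968; start (x,ẋ)=(-0.142600, 0.537200) → end (x,ẋ)=(0.245212, 1.615315)
phase 2: p=0.0993, T=0.263, ωT=0.908560, cosh=1.441926, sinh=1.038821; start (x,ẋ)=(0.245212, 1.615315) → end (x,ẋ)=(0.795430, 2.852801)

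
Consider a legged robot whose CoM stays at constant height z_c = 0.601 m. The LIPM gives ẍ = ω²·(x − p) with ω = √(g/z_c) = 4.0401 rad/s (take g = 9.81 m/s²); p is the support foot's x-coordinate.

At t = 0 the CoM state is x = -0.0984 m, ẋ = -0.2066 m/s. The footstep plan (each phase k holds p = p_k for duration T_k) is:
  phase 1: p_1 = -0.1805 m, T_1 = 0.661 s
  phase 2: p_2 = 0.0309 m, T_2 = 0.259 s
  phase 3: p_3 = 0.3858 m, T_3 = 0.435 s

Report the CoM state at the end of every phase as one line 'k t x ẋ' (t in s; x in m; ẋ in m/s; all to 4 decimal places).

1 0.6610 0.0478 0.8850
2 0.9200 0.3313 1.5004
3 1.3550 1.2676 3.8593

phase 1: p=-0.1805, T=0.661, ωT=2.670506, cosh=7.258248, sinh=7.189031; start (x,ẋ)=(-0.098400, -0.206600) → end (x,ẋ)=(0.047774, 0.884992)
phase 2: p=0.0309, T=0.259, ωT=1.046386, cosh=1.599273, sinh=1.248069; start (x,ẋ)=(0.047774, 0.884992) → end (x,ẋ)=(0.331278, 1.500428)
phase 3: p=0.3858, T=0.435, ωT=1.757443, cosh=2.985041, sinh=2.812556; start (x,ẋ)=(0.331278, 1.500428) → end (x,ẋ)=(1.267588, 3.859309)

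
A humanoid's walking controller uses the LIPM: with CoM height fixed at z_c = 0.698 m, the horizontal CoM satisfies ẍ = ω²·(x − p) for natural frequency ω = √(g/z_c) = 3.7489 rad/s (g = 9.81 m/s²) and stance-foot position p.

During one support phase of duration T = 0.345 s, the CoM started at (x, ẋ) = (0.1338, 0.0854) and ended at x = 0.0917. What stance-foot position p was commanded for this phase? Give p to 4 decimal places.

p = 0.2177

ωT = 3.7489·0.345 = 1.293370; cosh(ωT) = 1.959698, sinh(ωT) = 1.685353
x(T) = p + (x₀−p)·cosh(ωT) + (ẋ₀/ω)·sinh(ωT) ⇒ p·(1 − cosh) = x(T) − x₀·cosh − (ẋ₀/ω)·sinh
numerator   = 0.0917 − (0.1338)·1.959698 − (0.0854/3.7489)·1.685353 = -0.208900
denominator = 1 − 1.959698 = -0.959698
p = -0.208900 / -0.959698 = 0.2177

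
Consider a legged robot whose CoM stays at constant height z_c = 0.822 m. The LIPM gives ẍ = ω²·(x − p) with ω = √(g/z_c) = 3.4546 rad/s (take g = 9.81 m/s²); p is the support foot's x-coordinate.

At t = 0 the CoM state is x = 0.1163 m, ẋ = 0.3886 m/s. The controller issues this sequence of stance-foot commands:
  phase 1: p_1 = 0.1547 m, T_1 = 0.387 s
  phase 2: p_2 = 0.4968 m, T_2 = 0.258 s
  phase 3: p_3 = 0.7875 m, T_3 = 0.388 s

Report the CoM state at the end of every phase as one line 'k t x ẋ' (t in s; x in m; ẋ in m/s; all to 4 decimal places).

1 0.3870 0.2759 0.5557
2 0.6450 0.3453 0.0176
3 1.0330 -0.1059 -2.6820

phase 1: p=0.1547, T=0.387, ωT=1.336930, cosh=2.034994, sinh=1.772344; start (x,ẋ)=(0.116300, 0.388600) → end (x,ẋ)=(0.275923, 0.555686)
phase 2: p=0.4968, T=0.258, ωT=0.891287, cosh=1.424196, sinh=1.014069; start (x,ẋ)=(0.275923, 0.555686) → end (x,ẋ)=(0.345345, 0.017629)
phase 3: p=0.7875, T=0.388, ωT=1.340385, cosh=2.041129, sinh=1.779384; start (x,ẋ)=(0.345345, 0.017629) → end (x,ẋ)=(-0.105916, -2.681972)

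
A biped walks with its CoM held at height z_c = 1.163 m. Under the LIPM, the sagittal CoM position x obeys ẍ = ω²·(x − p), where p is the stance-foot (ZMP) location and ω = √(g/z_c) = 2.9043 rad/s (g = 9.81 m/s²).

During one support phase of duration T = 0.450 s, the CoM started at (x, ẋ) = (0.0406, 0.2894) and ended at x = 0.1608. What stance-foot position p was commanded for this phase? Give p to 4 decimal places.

ωT = 2.9043·0.450 = 1.306935; cosh(ωT) = 1.982740, sinh(ωT) = 1.712092
x(T) = p + (x₀−p)·cosh(ωT) + (ẋ₀/ω)·sinh(ωT) ⇒ p·(1 − cosh) = x(T) − x₀·cosh − (ẋ₀/ω)·sinh
numerator   = 0.1608 − (0.0406)·1.982740 − (0.2894/2.9043)·1.712092 = -0.090301
denominator = 1 − 1.982740 = -0.982740
p = -0.090301 / -0.982740 = 0.0919

p = 0.0919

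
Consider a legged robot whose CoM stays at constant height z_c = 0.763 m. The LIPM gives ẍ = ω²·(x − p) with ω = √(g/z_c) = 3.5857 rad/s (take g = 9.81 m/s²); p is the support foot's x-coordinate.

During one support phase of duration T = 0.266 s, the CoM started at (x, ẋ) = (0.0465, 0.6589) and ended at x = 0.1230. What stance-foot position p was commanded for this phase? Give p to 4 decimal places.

ωT = 3.5857·0.266 = 0.953796; cosh(ωT) = 1.490410, sinh(ωT) = 1.105134
x(T) = p + (x₀−p)·cosh(ωT) + (ẋ₀/ω)·sinh(ωT) ⇒ p·(1 − cosh) = x(T) − x₀·cosh − (ẋ₀/ω)·sinh
numerator   = 0.1230 − (0.0465)·1.490410 − (0.6589/3.5857)·1.105134 = -0.149381
denominator = 1 − 1.490410 = -0.490410
p = -0.149381 / -0.490410 = 0.3046

p = 0.3046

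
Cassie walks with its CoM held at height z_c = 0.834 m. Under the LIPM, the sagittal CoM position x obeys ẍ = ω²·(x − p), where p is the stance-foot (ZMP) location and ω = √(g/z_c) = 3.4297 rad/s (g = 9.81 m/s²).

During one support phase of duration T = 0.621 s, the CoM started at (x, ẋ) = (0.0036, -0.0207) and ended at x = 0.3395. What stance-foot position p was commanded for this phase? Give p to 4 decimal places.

p = -0.1069

ωT = 3.4297·0.621 = 2.129844; cosh(ωT) = 4.266204, sinh(ωT) = 4.147348
x(T) = p + (x₀−p)·cosh(ωT) + (ẋ₀/ω)·sinh(ωT) ⇒ p·(1 − cosh) = x(T) − x₀·cosh − (ẋ₀/ω)·sinh
numerator   = 0.3395 − (0.0036)·4.266204 − (-0.0207/3.4297)·4.147348 = 0.349173
denominator = 1 − 4.266204 = -3.266204
p = 0.349173 / -3.266204 = -0.1069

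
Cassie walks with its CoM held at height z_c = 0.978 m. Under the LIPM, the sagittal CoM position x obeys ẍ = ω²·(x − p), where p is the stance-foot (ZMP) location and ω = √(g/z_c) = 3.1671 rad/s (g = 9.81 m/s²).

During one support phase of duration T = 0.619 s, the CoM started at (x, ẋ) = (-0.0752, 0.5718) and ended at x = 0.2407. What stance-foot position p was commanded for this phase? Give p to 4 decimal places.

ωT = 3.1671·0.619 = 1.960435; cosh(ωT) = 3.621606, sinh(ωT) = 3.480809
x(T) = p + (x₀−p)·cosh(ωT) + (ẋ₀/ω)·sinh(ωT) ⇒ p·(1 − cosh) = x(T) − x₀·cosh − (ẋ₀/ω)·sinh
numerator   = 0.2407 − (-0.0752)·3.621606 − (0.5718/3.1671)·3.480809 = -0.115393
denominator = 1 − 3.621606 = -2.621606
p = -0.115393 / -2.621606 = 0.0440

p = 0.0440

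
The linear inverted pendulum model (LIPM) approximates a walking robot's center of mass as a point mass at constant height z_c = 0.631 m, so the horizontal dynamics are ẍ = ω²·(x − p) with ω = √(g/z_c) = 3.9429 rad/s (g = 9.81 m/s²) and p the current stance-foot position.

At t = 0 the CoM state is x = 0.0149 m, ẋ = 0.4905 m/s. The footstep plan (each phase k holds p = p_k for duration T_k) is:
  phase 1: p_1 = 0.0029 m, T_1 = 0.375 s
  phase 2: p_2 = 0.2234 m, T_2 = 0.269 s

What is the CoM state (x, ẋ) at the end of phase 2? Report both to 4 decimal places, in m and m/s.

phase 1: p=0.0029, T=0.375, ωT=1.478587, cosh=2.307352, sinh=2.079393; start (x,ẋ)=(0.014900, 0.490500) → end (x,ẋ)=(0.289266, 1.230142)
phase 2: p=0.2234, T=0.269, ωT=1.060640, cosh=1.617227, sinh=1.270993; start (x,ẋ)=(0.289266, 1.230142) → end (x,ẋ)=(0.726457, 2.319502)

x = 0.7265, ẋ = 2.3195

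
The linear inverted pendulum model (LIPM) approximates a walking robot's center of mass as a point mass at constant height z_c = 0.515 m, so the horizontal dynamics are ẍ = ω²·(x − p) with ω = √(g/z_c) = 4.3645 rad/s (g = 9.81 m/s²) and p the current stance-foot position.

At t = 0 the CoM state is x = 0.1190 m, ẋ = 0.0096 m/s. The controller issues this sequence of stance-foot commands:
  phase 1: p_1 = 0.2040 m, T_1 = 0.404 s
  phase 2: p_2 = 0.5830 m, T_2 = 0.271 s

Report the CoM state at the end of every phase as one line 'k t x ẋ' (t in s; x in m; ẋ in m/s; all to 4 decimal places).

phase 1: p=0.2040, T=0.404, ωT=1.763258, cosh=3.001445, sinh=2.829960; start (x,ẋ)=(0.119000, 0.009600) → end (x,ẋ)=(-0.044898, -1.021052)
phase 2: p=0.5830, T=0.271, ωT=1.182779, cosh=1.784929, sinh=1.478503; start (x,ẋ)=(-0.044898, -1.021052) → end (x,ẋ)=(-0.883642, -5.874286)

1 0.4040 -0.0449 -1.0211
2 0.6750 -0.8836 -5.8743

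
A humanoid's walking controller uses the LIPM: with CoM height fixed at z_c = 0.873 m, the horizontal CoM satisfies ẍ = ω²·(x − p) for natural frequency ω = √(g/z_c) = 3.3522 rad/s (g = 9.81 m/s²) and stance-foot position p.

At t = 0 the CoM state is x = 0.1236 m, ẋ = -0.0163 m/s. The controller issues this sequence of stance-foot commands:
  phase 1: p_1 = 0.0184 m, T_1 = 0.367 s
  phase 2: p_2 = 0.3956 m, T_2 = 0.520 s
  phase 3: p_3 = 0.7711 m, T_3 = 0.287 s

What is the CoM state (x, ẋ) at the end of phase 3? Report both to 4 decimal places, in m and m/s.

x = -0.0566, ẋ = -2.2163

phase 1: p=0.0184, T=0.367, ωT=1.230257, cosh=1.857164, sinh=1.564946; start (x,ẋ)=(0.123600, -0.016300) → end (x,ẋ)=(0.206164, 0.521609)
phase 2: p=0.3956, T=0.520, ωT=1.743144, cosh=2.945127, sinh=2.770157; start (x,ẋ)=(0.206164, 0.521609) → end (x,ẋ)=(0.268729, -0.222920)
phase 3: p=0.7711, T=0.287, ωT=0.962081, cosh=1.499617, sinh=1.117521; start (x,ẋ)=(0.268729, -0.222920) → end (x,ẋ)=(-0.056579, -2.216253)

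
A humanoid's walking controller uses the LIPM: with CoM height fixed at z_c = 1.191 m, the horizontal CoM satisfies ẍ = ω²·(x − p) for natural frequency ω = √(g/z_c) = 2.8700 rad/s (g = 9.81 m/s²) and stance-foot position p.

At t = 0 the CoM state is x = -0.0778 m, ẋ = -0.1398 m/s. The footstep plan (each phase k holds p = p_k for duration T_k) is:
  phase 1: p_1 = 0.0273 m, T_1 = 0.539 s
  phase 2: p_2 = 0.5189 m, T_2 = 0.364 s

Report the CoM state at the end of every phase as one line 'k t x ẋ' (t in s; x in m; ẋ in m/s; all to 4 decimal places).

1 0.5390 -0.3399 -1.0195
2 0.9030 -1.2952 -4.6979

phase 1: p=0.0273, T=0.539, ωT=1.546930, cosh=2.454964, sinh=2.242064; start (x,ẋ)=(-0.077800, -0.139800) → end (x,ẋ)=(-0.339929, -1.019493)
phase 2: p=0.5189, T=0.364, ωT=1.044680, cosh=1.597147, sinh=1.245342; start (x,ẋ)=(-0.339929, -1.019493) → end (x,ẋ)=(-1.295152, -4.697850)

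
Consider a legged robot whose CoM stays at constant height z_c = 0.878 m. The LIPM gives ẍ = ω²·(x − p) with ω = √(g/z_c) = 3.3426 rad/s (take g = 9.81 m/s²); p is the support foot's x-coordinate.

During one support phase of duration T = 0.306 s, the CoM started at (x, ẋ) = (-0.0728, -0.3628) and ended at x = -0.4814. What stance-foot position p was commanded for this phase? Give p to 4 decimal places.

p = 0.4132

ωT = 3.3426·0.306 = 1.022836; cosh(ωT) = 1.570322, sinh(ωT) = 1.210748
x(T) = p + (x₀−p)·cosh(ωT) + (ẋ₀/ω)·sinh(ωT) ⇒ p·(1 − cosh) = x(T) − x₀·cosh − (ẋ₀/ω)·sinh
numerator   = -0.4814 − (-0.0728)·1.570322 − (-0.3628/3.3426)·1.210748 = -0.235668
denominator = 1 − 1.570322 = -0.570322
p = -0.235668 / -0.570322 = 0.4132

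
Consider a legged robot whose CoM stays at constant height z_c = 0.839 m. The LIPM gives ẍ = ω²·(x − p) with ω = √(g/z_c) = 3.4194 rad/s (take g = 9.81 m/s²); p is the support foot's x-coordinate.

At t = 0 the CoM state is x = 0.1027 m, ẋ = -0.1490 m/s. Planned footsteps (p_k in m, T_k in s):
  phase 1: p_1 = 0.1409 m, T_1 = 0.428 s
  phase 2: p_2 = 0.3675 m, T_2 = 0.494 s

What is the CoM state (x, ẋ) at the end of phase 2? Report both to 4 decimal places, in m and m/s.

x = -1.2236, ẋ = -5.2981

phase 1: p=0.1409, T=0.428, ωT=1.463503, cosh=2.276247, sinh=2.044823; start (x,ẋ)=(0.102700, -0.149000) → end (x,ẋ)=(-0.035156, -0.606258)
phase 2: p=0.3675, T=0.494, ωT=1.689184, cosh=2.799864, sinh=2.615194; start (x,ẋ)=(-0.035156, -0.606258) → end (x,ẋ)=(-1.223554, -5.298145)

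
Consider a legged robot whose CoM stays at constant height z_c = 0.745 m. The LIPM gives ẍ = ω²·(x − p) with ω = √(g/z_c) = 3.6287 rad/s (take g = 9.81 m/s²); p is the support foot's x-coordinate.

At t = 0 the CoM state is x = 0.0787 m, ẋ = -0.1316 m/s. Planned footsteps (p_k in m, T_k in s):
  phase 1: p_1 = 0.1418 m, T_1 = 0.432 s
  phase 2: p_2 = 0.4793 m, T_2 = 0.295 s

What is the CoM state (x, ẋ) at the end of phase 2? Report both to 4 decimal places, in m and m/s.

x = -0.7666, ẋ = -4.0941

phase 1: p=0.1418, T=0.432, ωT=1.567598, cosh=2.501832, sinh=2.293286; start (x,ẋ)=(0.078700, -0.131600) → end (x,ẋ)=(-0.099235, -0.854337)
phase 2: p=0.4793, T=0.295, ωT=1.070466, cosh=1.629794, sinh=1.286946; start (x,ẋ)=(-0.099235, -0.854337) → end (x,ẋ)=(-0.766590, -4.094117)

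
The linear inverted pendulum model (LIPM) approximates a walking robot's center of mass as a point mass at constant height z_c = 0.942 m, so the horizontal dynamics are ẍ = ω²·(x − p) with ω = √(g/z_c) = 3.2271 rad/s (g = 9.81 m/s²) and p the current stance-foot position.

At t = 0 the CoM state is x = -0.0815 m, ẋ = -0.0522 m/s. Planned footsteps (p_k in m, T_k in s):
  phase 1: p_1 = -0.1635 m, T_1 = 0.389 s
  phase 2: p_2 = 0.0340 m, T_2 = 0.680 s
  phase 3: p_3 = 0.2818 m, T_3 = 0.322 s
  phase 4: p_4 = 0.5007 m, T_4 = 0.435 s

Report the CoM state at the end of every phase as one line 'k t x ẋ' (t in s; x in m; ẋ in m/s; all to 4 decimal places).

phase 1: p=-0.1635, T=0.389, ωT=1.255342, cosh=1.897008, sinh=1.612030; start (x,ẋ)=(-0.081500, -0.052200) → end (x,ẋ)=(-0.034021, 0.327555)
phase 2: p=0.0340, T=0.680, ωT=2.194428, cosh=4.543144, sinh=4.431722; start (x,ẋ)=(-0.034021, 0.327555) → end (x,ẋ)=(0.174798, 0.515324)
phase 3: p=0.2818, T=0.322, ωT=1.039126, cosh=1.590255, sinh=1.236491; start (x,ẋ)=(0.174798, 0.515324) → end (x,ẋ)=(0.309090, 0.392527)
phase 4: p=0.5007, T=0.435, ωT=1.403789, cosh=2.158128, sinh=1.912464; start (x,ẋ)=(0.309090, 0.392527) → end (x,ẋ)=(0.319802, -0.335439)

1 0.3890 -0.0340 0.3276
2 1.0690 0.1748 0.5153
3 1.3910 0.3091 0.3925
4 1.8260 0.3198 -0.3354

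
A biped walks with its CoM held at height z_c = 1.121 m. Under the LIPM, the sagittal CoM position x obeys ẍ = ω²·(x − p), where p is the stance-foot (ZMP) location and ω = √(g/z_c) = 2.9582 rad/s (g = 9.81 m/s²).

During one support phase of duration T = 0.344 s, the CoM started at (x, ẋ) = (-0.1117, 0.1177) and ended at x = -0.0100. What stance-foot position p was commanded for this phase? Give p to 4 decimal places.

ωT = 2.9582·0.344 = 1.017621; cosh(ωT) = 1.564029, sinh(ωT) = 1.202575
x(T) = p + (x₀−p)·cosh(ωT) + (ẋ₀/ω)·sinh(ωT) ⇒ p·(1 − cosh) = x(T) − x₀·cosh − (ẋ₀/ω)·sinh
numerator   = -0.0100 − (-0.1117)·1.564029 − (0.1177/2.9582)·1.202575 = 0.116854
denominator = 1 − 1.564029 = -0.564029
p = 0.116854 / -0.564029 = -0.2072

p = -0.2072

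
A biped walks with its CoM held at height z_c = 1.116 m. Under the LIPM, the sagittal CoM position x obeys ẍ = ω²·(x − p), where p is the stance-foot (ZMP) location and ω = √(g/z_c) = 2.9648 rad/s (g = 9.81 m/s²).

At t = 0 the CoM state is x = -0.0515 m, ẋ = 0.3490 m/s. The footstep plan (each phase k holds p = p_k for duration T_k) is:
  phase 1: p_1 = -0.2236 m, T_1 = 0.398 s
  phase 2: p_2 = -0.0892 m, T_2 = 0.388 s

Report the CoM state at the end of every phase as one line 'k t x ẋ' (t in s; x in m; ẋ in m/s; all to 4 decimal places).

1 0.3980 0.2563 1.3734
2 0.7860 1.1697 3.8429

phase 1: p=-0.2236, T=0.398, ωT=1.179990, cosh=1.780812, sinh=1.473531; start (x,ẋ)=(-0.051500, 0.349000) → end (x,ẋ)=(0.256334, 1.373361)
phase 2: p=-0.0892, T=0.388, ωT=1.150342, cosh=1.737901, sinh=1.421373; start (x,ẋ)=(0.256334, 1.373361) → end (x,ẋ)=(1.169715, 3.842875)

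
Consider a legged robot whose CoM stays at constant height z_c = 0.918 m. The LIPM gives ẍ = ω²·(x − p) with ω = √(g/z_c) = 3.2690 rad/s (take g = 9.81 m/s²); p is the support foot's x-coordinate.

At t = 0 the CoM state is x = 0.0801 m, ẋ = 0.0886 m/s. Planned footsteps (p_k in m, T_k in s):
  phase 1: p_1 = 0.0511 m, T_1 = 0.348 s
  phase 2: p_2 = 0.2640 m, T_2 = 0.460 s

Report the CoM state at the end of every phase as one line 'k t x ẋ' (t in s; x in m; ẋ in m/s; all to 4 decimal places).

1 0.3480 0.1389 0.2850
2 0.8080 0.1552 -0.2015

phase 1: p=0.0511, T=0.348, ωT=1.137612, cosh=1.719947, sinh=1.399363; start (x,ẋ)=(0.080100, 0.088600) → end (x,ẋ)=(0.138906, 0.285048)
phase 2: p=0.2640, T=0.460, ωT=1.503740, cosh=2.360390, sinh=2.138092; start (x,ẋ)=(0.138906, 0.285048) → end (x,ẋ)=(0.155164, -0.201513)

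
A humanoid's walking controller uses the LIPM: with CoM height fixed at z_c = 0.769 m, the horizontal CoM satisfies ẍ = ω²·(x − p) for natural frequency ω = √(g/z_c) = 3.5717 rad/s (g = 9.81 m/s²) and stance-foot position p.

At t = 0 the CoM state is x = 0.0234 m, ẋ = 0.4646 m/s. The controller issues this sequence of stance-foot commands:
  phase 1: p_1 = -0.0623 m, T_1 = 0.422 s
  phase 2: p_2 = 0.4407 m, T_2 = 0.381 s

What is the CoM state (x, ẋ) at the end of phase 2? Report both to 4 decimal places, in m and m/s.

phase 1: p=-0.0623, T=0.422, ωT=1.507257, cosh=2.367925, sinh=2.146408; start (x,ẋ)=(0.023400, 0.464600) → end (x,ẋ)=(0.419832, 1.757142)
phase 2: p=0.4407, T=0.381, ωT=1.360818, cosh=2.077916, sinh=1.821465; start (x,ẋ)=(0.419832, 1.757142) → end (x,ẋ)=(1.293430, 3.515431)

x = 1.2934, ẋ = 3.5154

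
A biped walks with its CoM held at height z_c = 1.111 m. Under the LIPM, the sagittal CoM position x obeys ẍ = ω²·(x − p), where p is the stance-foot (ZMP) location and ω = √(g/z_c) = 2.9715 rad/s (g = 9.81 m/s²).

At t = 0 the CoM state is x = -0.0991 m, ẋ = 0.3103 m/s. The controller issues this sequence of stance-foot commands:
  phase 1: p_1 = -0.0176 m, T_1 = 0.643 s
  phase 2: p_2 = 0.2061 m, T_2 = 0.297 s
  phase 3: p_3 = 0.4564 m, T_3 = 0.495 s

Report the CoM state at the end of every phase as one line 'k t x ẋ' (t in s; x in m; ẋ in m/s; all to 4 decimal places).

phase 1: p=-0.0176, T=0.643, ωT=1.910674, cosh=3.452813, sinh=3.304832; start (x,ẋ)=(-0.099100, 0.310300) → end (x,ẋ)=(0.046104, 0.271053)
phase 2: p=0.2061, T=0.297, ωT=0.882535, cosh=1.415376, sinh=1.001644; start (x,ẋ)=(0.046104, 0.271053) → end (x,ẋ)=(0.071013, -0.092568)
phase 3: p=0.4564, T=0.495, ωT=1.470892, cosh=2.291419, sinh=2.061699; start (x,ẋ)=(0.071013, -0.092568) → end (x,ẋ)=(-0.490909, -2.573123)

1 0.6430 0.0461 0.2711
2 0.9400 0.0710 -0.0926
3 1.4350 -0.4909 -2.5731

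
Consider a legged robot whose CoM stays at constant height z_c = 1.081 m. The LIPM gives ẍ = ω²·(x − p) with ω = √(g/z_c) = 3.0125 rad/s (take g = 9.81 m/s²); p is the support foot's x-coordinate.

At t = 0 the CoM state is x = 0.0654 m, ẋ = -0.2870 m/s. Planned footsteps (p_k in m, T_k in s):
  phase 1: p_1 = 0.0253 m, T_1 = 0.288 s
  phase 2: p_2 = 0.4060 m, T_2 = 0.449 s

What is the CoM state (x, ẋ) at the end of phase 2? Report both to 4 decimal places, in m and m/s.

x = -0.6261, ẋ = -2.8569

phase 1: p=0.0253, T=0.288, ωT=0.867600, cosh=1.400574, sinh=0.980615; start (x,ẋ)=(0.065400, -0.287000) → end (x,ẋ)=(-0.011960, -0.283505)
phase 2: p=0.4060, T=0.449, ωT=1.352613, cosh=2.063040, sinh=1.804476; start (x,ẋ)=(-0.011960, -0.283505) → end (x,ẋ)=(-0.626087, -2.856906)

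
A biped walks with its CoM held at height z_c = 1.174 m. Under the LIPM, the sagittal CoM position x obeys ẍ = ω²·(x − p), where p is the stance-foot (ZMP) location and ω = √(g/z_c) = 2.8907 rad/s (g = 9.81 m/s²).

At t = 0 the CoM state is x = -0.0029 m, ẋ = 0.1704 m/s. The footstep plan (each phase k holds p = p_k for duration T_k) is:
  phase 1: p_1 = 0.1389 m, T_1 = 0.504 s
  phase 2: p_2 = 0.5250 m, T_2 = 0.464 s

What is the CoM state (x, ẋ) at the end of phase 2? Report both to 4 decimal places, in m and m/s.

x = -0.9498, ẋ = -3.9361

phase 1: p=0.1389, T=0.504, ωT=1.456913, cosh=2.262821, sinh=2.029866; start (x,ẋ)=(-0.002900, 0.170400) → end (x,ẋ)=(-0.062312, -0.446460)
phase 2: p=0.5250, T=0.464, ωT=1.341285, cosh=2.042731, sinh=1.781222; start (x,ẋ)=(-0.062312, -0.446460) → end (x,ẋ)=(-0.949825, -3.936055)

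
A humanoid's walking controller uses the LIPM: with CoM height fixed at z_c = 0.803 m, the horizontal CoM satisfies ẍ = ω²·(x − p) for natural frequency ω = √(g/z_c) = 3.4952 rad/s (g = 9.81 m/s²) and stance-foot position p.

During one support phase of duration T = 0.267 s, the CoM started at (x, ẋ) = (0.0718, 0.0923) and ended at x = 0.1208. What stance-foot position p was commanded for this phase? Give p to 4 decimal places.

ωT = 3.4952·0.267 = 0.933218; cosh(ωT) = 1.467983, sinh(ωT) = 1.074697
x(T) = p + (x₀−p)·cosh(ωT) + (ẋ₀/ω)·sinh(ωT) ⇒ p·(1 − cosh) = x(T) − x₀·cosh − (ẋ₀/ω)·sinh
numerator   = 0.1208 − (0.0718)·1.467983 − (0.0923/3.4952)·1.074697 = -0.012981
denominator = 1 − 1.467983 = -0.467983
p = -0.012981 / -0.467983 = 0.0277

p = 0.0277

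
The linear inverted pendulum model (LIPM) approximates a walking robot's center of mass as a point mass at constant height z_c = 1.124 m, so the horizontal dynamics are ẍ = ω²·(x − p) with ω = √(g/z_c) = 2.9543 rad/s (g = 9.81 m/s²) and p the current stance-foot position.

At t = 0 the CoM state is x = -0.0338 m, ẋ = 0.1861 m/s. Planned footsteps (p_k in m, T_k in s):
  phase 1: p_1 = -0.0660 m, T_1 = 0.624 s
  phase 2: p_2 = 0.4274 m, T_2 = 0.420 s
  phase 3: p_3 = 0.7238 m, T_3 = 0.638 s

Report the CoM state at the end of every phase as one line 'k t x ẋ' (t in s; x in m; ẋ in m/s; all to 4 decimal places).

1 0.6240 0.2323 0.8957
2 1.0440 0.5422 0.7649
3 1.6820 0.9451 0.8515

phase 1: p=-0.0660, T=0.624, ωT=1.843483, cosh=3.238387, sinh=3.080122; start (x,ẋ)=(-0.033800, 0.186100) → end (x,ẋ)=(0.232302, 0.895671)
phase 2: p=0.4274, T=0.420, ωT=1.240806, cosh=1.873775, sinh=1.584624; start (x,ẋ)=(0.232302, 0.895671) → end (x,ẋ)=(0.542249, 0.764943)
phase 3: p=0.7238, T=0.638, ωT=1.884843, cosh=3.368588, sinh=3.216735; start (x,ẋ)=(0.542249, 0.764943) → end (x,ẋ)=(0.945125, 0.851465)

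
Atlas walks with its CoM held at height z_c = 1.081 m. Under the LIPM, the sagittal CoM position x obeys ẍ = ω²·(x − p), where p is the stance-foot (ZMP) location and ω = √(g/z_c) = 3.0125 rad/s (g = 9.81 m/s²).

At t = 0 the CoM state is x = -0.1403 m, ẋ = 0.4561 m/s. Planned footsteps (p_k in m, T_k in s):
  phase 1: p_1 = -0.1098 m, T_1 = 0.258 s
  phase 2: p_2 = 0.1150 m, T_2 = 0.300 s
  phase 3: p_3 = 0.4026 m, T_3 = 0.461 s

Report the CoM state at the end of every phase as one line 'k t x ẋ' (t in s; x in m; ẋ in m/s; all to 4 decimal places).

phase 1: p=-0.1098, T=0.258, ωT=0.777225, cosh=1.317553, sinh=0.857874; start (x,ẋ)=(-0.140300, 0.456100) → end (x,ẋ)=(-0.020101, 0.522114)
phase 2: p=0.1150, T=0.300, ωT=0.903750, cosh=1.436946, sinh=1.031898; start (x,ẋ)=(-0.020101, 0.522114) → end (x,ẋ)=(0.099711, 0.330274)
phase 3: p=0.4026, T=0.461, ωT=1.388763, cosh=2.129634, sinh=1.880251; start (x,ẋ)=(0.099711, 0.330274) → end (x,ẋ)=(-0.036302, -1.012276)

1 0.2580 -0.0201 0.5221
2 0.5580 0.0997 0.3303
3 1.0190 -0.0363 -1.0123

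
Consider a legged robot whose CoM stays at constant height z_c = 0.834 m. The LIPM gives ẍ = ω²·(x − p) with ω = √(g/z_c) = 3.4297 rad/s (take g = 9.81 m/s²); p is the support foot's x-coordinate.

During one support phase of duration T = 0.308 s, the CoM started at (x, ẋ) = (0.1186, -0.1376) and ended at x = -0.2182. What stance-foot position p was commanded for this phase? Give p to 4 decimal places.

p = 0.5862

ωT = 3.4297·0.308 = 1.056348; cosh(ωT) = 1.611786, sinh(ωT) = 1.264062
x(T) = p + (x₀−p)·cosh(ωT) + (ẋ₀/ω)·sinh(ωT) ⇒ p·(1 − cosh) = x(T) − x₀·cosh − (ẋ₀/ω)·sinh
numerator   = -0.2182 − (0.1186)·1.611786 − (-0.1376/3.4297)·1.264062 = -0.358643
denominator = 1 − 1.611786 = -0.611786
p = -0.358643 / -0.611786 = 0.5862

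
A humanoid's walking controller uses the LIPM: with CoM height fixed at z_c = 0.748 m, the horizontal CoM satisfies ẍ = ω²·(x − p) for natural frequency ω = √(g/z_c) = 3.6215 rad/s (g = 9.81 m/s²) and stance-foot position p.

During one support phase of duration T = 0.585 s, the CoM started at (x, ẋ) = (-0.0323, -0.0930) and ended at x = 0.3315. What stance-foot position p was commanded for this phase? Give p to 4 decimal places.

p = -0.1780

ωT = 3.6215·0.585 = 2.118577; cosh(ωT) = 4.219749, sinh(ωT) = 4.099546
x(T) = p + (x₀−p)·cosh(ωT) + (ẋ₀/ω)·sinh(ωT) ⇒ p·(1 − cosh) = x(T) − x₀·cosh − (ẋ₀/ω)·sinh
numerator   = 0.3315 − (-0.0323)·4.219749 − (-0.0930/3.6215)·4.099546 = 0.573074
denominator = 1 − 4.219749 = -3.219749
p = 0.573074 / -3.219749 = -0.1780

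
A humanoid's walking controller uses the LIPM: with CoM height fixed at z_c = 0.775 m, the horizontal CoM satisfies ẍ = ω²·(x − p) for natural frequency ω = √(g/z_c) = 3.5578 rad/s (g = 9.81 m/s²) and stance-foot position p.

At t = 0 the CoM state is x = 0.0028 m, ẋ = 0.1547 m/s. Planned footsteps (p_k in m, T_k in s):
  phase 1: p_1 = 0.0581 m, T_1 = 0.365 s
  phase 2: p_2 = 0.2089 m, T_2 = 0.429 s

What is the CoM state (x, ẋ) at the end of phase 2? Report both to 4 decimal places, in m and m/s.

x = -0.2570, ẋ = -1.5200

phase 1: p=0.0581, T=0.365, ωT=1.298597, cosh=1.968533, sinh=1.695619; start (x,ẋ)=(0.002800, 0.154700) → end (x,ẋ)=(0.022969, -0.029075)
phase 2: p=0.2089, T=0.429, ωT=1.526296, cosh=2.409221, sinh=2.191882; start (x,ẋ)=(0.022969, -0.029075) → end (x,ẋ)=(-0.256962, -1.519990)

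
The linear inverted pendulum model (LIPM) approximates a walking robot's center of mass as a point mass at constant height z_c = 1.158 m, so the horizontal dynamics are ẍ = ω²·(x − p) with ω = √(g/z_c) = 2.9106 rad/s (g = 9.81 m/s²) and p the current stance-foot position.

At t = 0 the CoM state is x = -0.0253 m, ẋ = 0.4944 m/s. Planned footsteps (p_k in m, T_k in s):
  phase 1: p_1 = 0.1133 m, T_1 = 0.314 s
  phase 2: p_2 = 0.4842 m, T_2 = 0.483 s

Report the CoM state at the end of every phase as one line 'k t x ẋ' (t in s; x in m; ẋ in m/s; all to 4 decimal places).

phase 1: p=0.1133, T=0.314, ωT=0.913928, cosh=1.447524, sinh=1.046578; start (x,ẋ)=(-0.025300, 0.494400) → end (x,ẋ)=(0.090447, 0.293457)
phase 2: p=0.4842, T=0.483, ωT=1.405820, cosh=2.162018, sinh=1.916852; start (x,ẋ)=(0.090447, 0.293457) → end (x,ẋ)=(-0.173838, -1.562364)

1 0.3140 0.0904 0.2935
2 0.7970 -0.1738 -1.5624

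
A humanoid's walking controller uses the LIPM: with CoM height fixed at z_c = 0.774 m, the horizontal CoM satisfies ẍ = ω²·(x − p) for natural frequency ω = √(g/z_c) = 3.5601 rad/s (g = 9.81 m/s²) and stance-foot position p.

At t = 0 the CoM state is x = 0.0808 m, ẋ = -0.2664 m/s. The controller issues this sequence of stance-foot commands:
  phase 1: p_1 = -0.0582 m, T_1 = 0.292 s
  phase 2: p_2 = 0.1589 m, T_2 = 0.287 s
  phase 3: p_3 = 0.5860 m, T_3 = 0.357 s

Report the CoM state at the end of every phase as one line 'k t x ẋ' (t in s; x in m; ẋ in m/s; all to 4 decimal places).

phase 1: p=-0.0582, T=0.292, ωT=1.039549, cosh=1.590778, sinh=1.237164; start (x,ẋ)=(0.080800, -0.266400) → end (x,ẋ)=(0.070342, 0.188432)
phase 2: p=0.1589, T=0.287, ωT=1.021749, cosh=1.569007, sinh=1.209042; start (x,ẋ)=(0.070342, 0.188432) → end (x,ẋ)=(0.083945, -0.085530)
phase 3: p=0.5860, T=0.357, ωT=1.270956, cosh=1.922410, sinh=1.641847; start (x,ẋ)=(0.083945, -0.085530) → end (x,ẋ)=(-0.418600, -3.099005)

1 0.2920 0.0703 0.1884
2 0.5790 0.0839 -0.0855
3 0.9360 -0.4186 -3.0990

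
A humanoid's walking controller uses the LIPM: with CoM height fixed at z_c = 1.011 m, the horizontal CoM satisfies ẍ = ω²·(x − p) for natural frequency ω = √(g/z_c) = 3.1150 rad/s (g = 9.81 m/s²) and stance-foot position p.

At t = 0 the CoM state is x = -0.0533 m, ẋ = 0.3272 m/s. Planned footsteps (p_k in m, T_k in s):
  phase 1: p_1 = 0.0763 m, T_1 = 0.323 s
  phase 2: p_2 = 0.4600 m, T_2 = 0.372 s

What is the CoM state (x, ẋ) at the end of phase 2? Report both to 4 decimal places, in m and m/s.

phase 1: p=0.0763, T=0.323, ωT=1.006145, cosh=1.550331, sinh=1.184706; start (x,ẋ)=(-0.053300, 0.327200) → end (x,ẋ)=(-0.000181, 0.028998)
phase 2: p=0.4600, T=0.372, ωT=1.158780, cosh=1.749956, sinh=1.436088; start (x,ẋ)=(-0.000181, 0.028998) → end (x,ẋ)=(-0.331928, -2.007836)

x = -0.3319, ẋ = -2.0078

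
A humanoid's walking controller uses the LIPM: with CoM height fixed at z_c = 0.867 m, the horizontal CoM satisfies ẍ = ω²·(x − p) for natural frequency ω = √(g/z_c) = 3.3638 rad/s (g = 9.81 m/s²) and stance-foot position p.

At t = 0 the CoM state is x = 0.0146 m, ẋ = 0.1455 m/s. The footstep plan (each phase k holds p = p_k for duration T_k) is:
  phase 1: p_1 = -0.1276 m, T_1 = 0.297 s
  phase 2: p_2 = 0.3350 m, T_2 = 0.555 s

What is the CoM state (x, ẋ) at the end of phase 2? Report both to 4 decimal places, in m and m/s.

x = 0.4348, ẋ = 0.5573

phase 1: p=-0.1276, T=0.297, ωT=0.999049, cosh=1.541963, sinh=1.173734; start (x,ẋ)=(0.014600, 0.145500) → end (x,ẋ)=(0.142437, 0.785790)
phase 2: p=0.3350, T=0.555, ωT=1.866909, cosh=3.311436, sinh=3.156836; start (x,ẋ)=(0.142437, 0.785790) → end (x,ẋ)=(0.434782, 0.557271)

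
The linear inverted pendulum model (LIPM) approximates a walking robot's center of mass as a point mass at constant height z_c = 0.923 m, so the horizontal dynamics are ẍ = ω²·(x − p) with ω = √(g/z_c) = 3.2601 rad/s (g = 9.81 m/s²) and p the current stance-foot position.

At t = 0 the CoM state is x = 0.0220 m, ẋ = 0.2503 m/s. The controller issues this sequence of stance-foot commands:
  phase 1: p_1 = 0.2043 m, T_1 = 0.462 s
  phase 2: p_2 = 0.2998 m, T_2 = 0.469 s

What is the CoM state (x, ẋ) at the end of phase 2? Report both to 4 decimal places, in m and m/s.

phase 1: p=0.2043, T=0.462, ωT=1.506166, cosh=2.365584, sinh=2.143825; start (x,ẋ)=(0.022000, 0.250300) → end (x,ẋ)=(-0.062350, -0.682005)
phase 2: p=0.2998, T=0.469, ωT=1.528987, cosh=2.415128, sinh=2.198373; start (x,ẋ)=(-0.062350, -0.682005) → end (x,ẋ)=(-1.034732, -4.242626)

x = -1.0347, ẋ = -4.2426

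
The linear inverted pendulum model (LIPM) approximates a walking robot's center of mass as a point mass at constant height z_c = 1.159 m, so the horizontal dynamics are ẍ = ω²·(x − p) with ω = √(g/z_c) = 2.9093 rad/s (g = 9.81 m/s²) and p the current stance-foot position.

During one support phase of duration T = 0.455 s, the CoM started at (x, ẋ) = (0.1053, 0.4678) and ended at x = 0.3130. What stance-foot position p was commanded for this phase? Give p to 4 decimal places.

ωT = 2.9093·0.455 = 1.323732; cosh(ωT) = 2.011778, sinh(ωT) = 1.745638
x(T) = p + (x₀−p)·cosh(ωT) + (ẋ₀/ω)·sinh(ωT) ⇒ p·(1 − cosh) = x(T) − x₀·cosh − (ẋ₀/ω)·sinh
numerator   = 0.3130 − (0.1053)·2.011778 − (0.4678/2.9093)·1.745638 = -0.179530
denominator = 1 − 2.011778 = -1.011778
p = -0.179530 / -1.011778 = 0.1774

p = 0.1774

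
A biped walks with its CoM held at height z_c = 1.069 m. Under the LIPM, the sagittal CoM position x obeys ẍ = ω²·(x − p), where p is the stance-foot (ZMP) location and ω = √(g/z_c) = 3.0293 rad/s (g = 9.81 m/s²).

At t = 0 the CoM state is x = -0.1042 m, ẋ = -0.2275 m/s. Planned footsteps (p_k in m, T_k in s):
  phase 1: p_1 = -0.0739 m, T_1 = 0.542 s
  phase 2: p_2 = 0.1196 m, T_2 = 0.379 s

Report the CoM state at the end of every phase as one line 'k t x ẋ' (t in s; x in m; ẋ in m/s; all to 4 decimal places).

1 0.5420 -0.3418 -0.8377
2 0.9210 -1.0727 -3.4342

phase 1: p=-0.0739, T=0.542, ωT=1.641881, cosh=2.679245, sinh=2.485629; start (x,ẋ)=(-0.104200, -0.227500) → end (x,ẋ)=(-0.341751, -0.837679)
phase 2: p=0.1196, T=0.379, ωT=1.148105, cosh=1.734725, sinh=1.417488; start (x,ẋ)=(-0.341751, -0.837679) → end (x,ẋ)=(-1.072689, -3.434183)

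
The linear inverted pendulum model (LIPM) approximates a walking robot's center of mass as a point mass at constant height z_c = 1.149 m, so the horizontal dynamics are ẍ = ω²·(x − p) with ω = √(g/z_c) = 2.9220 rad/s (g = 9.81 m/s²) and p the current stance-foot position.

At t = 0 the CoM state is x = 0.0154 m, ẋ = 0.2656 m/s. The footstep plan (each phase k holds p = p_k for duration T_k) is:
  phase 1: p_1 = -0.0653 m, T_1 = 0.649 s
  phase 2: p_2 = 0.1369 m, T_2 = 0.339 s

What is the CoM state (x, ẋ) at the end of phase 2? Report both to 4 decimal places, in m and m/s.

phase 1: p=-0.0653, T=0.649, ωT=1.896378, cosh=3.405917, sinh=3.255805; start (x,ẋ)=(0.015400, 0.265600) → end (x,ẋ)=(0.505499, 1.672348)
phase 2: p=0.1369, T=0.339, ωT=0.990558, cosh=1.532053, sinh=1.160684; start (x,ẋ)=(0.505499, 1.672348) → end (x,ẋ)=(1.365908, 3.812236)

x = 1.3659, ẋ = 3.8122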